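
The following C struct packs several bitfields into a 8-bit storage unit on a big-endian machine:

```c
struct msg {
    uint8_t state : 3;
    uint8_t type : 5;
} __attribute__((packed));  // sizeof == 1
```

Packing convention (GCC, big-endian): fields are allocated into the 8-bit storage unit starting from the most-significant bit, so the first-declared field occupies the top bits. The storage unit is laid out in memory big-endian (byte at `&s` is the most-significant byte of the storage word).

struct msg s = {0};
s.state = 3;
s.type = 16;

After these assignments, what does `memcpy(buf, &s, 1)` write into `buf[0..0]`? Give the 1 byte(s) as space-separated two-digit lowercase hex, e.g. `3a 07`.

state (3b) val=3 bits=0x3 at bit 5: 0x60
type (5b) val=16 bits=0x10 at bit 0: 0x70
word = 0x70 → big-endian bytes:
  [0]=0x70

70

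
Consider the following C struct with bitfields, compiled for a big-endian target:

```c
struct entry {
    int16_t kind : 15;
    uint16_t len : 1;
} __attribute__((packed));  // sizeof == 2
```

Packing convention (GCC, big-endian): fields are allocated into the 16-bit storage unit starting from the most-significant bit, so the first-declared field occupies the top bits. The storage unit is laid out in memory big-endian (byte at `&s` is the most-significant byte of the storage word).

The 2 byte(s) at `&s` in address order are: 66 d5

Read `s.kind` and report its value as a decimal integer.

13162

[0]=0x66 [1]=0xd5 (big-endian) → word 0x66d5
kind [1+:15] = (word>>1) & 0x7fff = 13162  ←
len [0+:1] = (word>>0) & 0x1 = 1
kind signed 15b, MSB=0: value = 13162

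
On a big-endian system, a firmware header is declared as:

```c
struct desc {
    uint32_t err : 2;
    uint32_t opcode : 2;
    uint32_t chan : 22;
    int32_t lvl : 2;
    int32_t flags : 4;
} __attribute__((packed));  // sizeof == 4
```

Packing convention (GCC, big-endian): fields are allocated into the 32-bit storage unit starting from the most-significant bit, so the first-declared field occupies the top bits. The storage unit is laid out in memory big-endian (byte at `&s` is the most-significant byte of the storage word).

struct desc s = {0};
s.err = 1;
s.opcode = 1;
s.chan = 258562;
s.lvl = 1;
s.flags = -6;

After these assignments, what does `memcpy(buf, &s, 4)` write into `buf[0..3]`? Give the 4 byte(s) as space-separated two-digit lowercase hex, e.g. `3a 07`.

50 fc 80 9a

[30+:2] err=1 & 0x3 = 0x1; word=0x40000000
[28+:2] opcode=1 & 0x3 = 0x1; word=0x50000000
[6+:22] chan=258562 & 0x3fffff = 0x3f202; word=0x50fc8080
[4+:2] lvl=1 & 0x3 = 0x1; word=0x50fc8090
[0+:4] flags=-6 & 0xf = 0xa; word=0x50fc809a
word = 0x50fc809a → big-endian bytes:
  [0]=0x50  [1]=0xfc  [2]=0x80  [3]=0x9a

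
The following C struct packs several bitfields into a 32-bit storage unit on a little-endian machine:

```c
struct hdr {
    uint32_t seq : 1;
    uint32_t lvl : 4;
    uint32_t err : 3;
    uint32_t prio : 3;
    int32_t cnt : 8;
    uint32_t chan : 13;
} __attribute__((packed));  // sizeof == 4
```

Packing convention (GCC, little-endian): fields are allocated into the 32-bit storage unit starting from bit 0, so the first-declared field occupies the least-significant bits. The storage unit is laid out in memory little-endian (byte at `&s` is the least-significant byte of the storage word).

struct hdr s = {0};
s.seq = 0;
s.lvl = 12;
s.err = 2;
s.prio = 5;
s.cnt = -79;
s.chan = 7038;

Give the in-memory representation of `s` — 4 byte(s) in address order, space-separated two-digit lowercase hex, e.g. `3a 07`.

58 8d f5 db

seq (1b) val=0 bits=0x0 at bit 0: 0x00000000
lvl (4b) val=12 bits=0xc at bit 1: 0x00000018
err (3b) val=2 bits=0x2 at bit 5: 0x00000058
prio (3b) val=5 bits=0x5 at bit 8: 0x00000558
cnt (8b) val=-79 bits=0xb1 at bit 11: 0x00058d58
chan (13b) val=7038 bits=0x1b7e at bit 19: 0xdbf58d58
word = 0xdbf58d58 → little-endian bytes:
  [0]=0x58  [1]=0x8d  [2]=0xf5  [3]=0xdb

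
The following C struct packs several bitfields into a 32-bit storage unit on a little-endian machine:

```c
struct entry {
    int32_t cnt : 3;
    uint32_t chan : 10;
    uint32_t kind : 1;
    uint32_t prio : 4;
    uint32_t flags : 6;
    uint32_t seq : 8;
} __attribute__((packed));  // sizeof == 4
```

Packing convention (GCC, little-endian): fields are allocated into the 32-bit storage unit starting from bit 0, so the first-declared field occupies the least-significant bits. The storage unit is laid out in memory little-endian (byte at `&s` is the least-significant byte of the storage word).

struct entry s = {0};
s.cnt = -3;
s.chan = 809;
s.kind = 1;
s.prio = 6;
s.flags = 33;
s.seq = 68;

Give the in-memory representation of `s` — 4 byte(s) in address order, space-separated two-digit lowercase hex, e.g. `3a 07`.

4d b9 85 44

[0+:3] cnt=-3 & 0x7 = 0x5; word=0x00000005
[3+:10] chan=809 & 0x3ff = 0x329; word=0x0000194d
[13+:1] kind=1 & 0x1 = 0x1; word=0x0000394d
[14+:4] prio=6 & 0xf = 0x6; word=0x0001b94d
[18+:6] flags=33 & 0x3f = 0x21; word=0x0085b94d
[24+:8] seq=68 & 0xff = 0x44; word=0x4485b94d
word = 0x4485b94d → little-endian bytes:
  [0]=0x4d  [1]=0xb9  [2]=0x85  [3]=0x44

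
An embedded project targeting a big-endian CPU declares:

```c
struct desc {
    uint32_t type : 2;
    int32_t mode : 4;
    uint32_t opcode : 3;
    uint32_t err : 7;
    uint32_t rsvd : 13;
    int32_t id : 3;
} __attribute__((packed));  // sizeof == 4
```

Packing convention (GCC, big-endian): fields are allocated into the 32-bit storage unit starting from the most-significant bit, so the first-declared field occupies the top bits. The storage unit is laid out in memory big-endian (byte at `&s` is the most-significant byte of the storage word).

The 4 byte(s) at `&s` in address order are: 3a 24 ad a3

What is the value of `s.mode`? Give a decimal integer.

-2

[0]=0x3a [1]=0x24 [2]=0xad [3]=0xa3 (big-endian) → word 0x3a24ada3
type [30+:2] = (word>>30) & 0x3 = 0
mode [26+:4] = (word>>26) & 0xf = 14  ←
opcode [23+:3] = (word>>23) & 0x7 = 4
err [16+:7] = (word>>16) & 0x7f = 36
rsvd [3+:13] = (word>>3) & 0x1fff = 5556
id [0+:3] = (word>>0) & 0x7 = 3
mode signed 4b, MSB=1: 14 - 16 = -2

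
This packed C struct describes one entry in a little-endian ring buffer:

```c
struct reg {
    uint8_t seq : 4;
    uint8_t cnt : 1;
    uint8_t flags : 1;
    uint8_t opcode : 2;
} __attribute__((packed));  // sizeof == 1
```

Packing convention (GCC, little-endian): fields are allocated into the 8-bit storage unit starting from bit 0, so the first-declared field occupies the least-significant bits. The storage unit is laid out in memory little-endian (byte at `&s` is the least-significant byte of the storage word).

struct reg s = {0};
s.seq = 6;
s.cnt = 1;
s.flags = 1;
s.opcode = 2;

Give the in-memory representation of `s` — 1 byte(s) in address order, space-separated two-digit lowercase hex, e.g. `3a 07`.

b6

seq (4b) val=6 bits=0x6 at bit 0: 0x06
cnt (1b) val=1 bits=0x1 at bit 4: 0x16
flags (1b) val=1 bits=0x1 at bit 5: 0x36
opcode (2b) val=2 bits=0x2 at bit 6: 0xb6
word = 0xb6 → little-endian bytes:
  [0]=0xb6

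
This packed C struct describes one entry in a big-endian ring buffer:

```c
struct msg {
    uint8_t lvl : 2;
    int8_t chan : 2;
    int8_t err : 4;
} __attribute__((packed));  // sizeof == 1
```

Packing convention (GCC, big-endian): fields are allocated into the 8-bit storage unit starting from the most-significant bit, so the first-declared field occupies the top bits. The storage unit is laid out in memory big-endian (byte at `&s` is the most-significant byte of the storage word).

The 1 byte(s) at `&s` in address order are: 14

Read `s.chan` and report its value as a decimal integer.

1

[0]=0x14 (big-endian) → word 0x14
lvl [6+:2] = (word>>6) & 0x3 = 0
chan [4+:2] = (word>>4) & 0x3 = 1  ←
err [0+:4] = (word>>0) & 0xf = 4
chan signed 2b, MSB=0: value = 1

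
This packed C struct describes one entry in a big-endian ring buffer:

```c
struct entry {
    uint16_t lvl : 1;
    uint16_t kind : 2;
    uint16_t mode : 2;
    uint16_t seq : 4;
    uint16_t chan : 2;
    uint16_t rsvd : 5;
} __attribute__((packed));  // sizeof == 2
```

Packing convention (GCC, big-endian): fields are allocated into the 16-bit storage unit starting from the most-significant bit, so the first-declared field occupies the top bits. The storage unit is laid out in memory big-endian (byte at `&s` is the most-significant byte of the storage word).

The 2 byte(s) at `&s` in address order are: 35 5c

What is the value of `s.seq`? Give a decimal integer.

10

[0]=0x35 [1]=0x5c (big-endian) → word 0x355c
lvl [15+:1] = (word>>15) & 0x1 = 0
kind [13+:2] = (word>>13) & 0x3 = 1
mode [11+:2] = (word>>11) & 0x3 = 2
seq [7+:4] = (word>>7) & 0xf = 10  ←
chan [5+:2] = (word>>5) & 0x3 = 2
rsvd [0+:5] = (word>>0) & 0x1f = 28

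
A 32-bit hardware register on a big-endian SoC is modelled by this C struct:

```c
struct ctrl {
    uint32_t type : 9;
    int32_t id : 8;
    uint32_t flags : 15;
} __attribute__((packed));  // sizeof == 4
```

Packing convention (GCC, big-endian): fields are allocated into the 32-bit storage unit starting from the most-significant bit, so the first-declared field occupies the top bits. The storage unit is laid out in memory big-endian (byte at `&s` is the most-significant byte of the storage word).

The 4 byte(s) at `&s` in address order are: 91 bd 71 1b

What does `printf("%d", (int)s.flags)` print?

28955

[0]=0x91 [1]=0xbd [2]=0x71 [3]=0x1b (big-endian) → word 0x91bd711b
type:9 @ bit 23 → (0x91bd711b>>23)&0x1ff = 0x123
id:8 @ bit 15 → (0x91bd711b>>15)&0xff = 0x7a
flags:15 @ bit 0 → (0x91bd711b>>0)&0x7fff = 0x711b  ←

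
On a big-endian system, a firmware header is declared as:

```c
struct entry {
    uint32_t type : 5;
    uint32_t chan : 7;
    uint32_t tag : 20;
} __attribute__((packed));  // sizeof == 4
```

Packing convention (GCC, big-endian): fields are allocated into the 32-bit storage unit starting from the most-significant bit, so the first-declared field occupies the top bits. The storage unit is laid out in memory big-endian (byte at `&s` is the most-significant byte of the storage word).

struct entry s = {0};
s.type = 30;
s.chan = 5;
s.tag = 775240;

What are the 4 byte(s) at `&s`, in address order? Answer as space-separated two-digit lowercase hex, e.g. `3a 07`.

type:5 = 30 → 0x1e << 27 → word 0xf0000000
chan:7 = 5 → 0x5 << 20 → word 0xf0500000
tag:20 = 775240 → 0xbd448 << 0 → word 0xf05bd448
word = 0xf05bd448 → big-endian bytes:
  [0]=0xf0  [1]=0x5b  [2]=0xd4  [3]=0x48

f0 5b d4 48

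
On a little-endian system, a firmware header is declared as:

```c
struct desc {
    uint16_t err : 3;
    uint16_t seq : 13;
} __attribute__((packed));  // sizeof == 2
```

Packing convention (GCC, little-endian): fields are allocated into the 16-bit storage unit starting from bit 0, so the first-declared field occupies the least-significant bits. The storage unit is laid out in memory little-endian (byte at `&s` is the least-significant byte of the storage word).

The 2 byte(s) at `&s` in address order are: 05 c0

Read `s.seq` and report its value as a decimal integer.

[0]=0x05 [1]=0xc0 (little-endian) → word 0xc005
err [0+:3] = (word>>0) & 0x7 = 5
seq [3+:13] = (word>>3) & 0x1fff = 6144  ←

6144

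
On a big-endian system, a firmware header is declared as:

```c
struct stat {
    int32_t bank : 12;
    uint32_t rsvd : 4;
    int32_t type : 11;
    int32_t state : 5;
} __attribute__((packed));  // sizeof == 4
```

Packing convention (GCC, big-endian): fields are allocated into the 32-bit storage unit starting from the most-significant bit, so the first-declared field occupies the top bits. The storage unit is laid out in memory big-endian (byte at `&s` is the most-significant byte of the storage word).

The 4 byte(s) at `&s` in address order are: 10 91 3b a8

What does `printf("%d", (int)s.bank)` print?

265

[0]=0x10 [1]=0x91 [2]=0x3b [3]=0xa8 (big-endian) → word 0x10913ba8
bank [20+:12] = (word>>20) & 0xfff = 265  ←
rsvd [16+:4] = (word>>16) & 0xf = 1
type [5+:11] = (word>>5) & 0x7ff = 477
state [0+:5] = (word>>0) & 0x1f = 8
bank signed 12b, MSB=0: value = 265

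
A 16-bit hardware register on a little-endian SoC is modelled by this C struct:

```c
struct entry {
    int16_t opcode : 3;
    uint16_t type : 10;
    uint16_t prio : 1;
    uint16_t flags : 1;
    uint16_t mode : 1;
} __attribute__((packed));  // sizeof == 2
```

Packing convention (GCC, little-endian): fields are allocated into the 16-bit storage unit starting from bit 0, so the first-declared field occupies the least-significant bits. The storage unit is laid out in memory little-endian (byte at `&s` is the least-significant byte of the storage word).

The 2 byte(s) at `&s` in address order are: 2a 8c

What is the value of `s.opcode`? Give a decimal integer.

2

[0]=0x2a [1]=0x8c (little-endian) → word 0x8c2a
opcode:3 @ bit 0 → (0x8c2a>>0)&0x7 = 0x2  ←
type:10 @ bit 3 → (0x8c2a>>3)&0x3ff = 0x185
prio:1 @ bit 13 → (0x8c2a>>13)&0x1 = 0x0
flags:1 @ bit 14 → (0x8c2a>>14)&0x1 = 0x0
mode:1 @ bit 15 → (0x8c2a>>15)&0x1 = 0x1
opcode signed 3b, MSB=0: value = 2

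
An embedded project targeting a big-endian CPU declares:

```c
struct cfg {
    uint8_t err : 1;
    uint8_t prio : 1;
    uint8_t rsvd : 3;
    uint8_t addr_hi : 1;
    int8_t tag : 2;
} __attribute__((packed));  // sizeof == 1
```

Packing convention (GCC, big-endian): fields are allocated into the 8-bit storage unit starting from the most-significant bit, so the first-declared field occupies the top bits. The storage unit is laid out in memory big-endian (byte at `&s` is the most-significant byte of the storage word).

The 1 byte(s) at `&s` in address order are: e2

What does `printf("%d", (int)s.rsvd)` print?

4

[0]=0xe2 (big-endian) → word 0xe2
err:1 @ bit 7 → (0xe2>>7)&0x1 = 0x1
prio:1 @ bit 6 → (0xe2>>6)&0x1 = 0x1
rsvd:3 @ bit 3 → (0xe2>>3)&0x7 = 0x4  ←
addr_hi:1 @ bit 2 → (0xe2>>2)&0x1 = 0x0
tag:2 @ bit 0 → (0xe2>>0)&0x3 = 0x2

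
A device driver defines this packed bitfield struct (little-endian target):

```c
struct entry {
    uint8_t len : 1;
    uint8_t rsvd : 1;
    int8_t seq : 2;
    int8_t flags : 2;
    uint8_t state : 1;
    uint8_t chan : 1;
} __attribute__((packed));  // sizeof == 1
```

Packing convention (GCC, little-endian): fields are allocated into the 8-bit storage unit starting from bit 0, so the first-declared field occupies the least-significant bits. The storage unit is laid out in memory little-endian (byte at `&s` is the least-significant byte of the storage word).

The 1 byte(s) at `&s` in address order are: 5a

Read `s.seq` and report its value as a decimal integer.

[0]=0x5a (little-endian) → word 0x5a
len [0+:1] = (word>>0) & 0x1 = 0
rsvd [1+:1] = (word>>1) & 0x1 = 1
seq [2+:2] = (word>>2) & 0x3 = 2  ←
flags [4+:2] = (word>>4) & 0x3 = 1
state [6+:1] = (word>>6) & 0x1 = 1
chan [7+:1] = (word>>7) & 0x1 = 0
seq signed 2b, MSB=1: 2 - 4 = -2

-2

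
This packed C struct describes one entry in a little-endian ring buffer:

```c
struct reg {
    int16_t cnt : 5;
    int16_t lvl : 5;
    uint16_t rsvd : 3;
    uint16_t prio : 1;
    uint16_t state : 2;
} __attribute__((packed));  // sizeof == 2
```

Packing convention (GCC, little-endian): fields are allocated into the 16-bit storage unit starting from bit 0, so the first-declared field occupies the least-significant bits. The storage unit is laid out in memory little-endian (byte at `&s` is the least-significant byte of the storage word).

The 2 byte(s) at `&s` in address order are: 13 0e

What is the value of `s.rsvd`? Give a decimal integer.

3

[0]=0x13 [1]=0x0e (little-endian) → word 0x0e13
cnt:5 @ bit 0 → (0x0e13>>0)&0x1f = 0x13
lvl:5 @ bit 5 → (0x0e13>>5)&0x1f = 0x10
rsvd:3 @ bit 10 → (0x0e13>>10)&0x7 = 0x3  ←
prio:1 @ bit 13 → (0x0e13>>13)&0x1 = 0x0
state:2 @ bit 14 → (0x0e13>>14)&0x3 = 0x0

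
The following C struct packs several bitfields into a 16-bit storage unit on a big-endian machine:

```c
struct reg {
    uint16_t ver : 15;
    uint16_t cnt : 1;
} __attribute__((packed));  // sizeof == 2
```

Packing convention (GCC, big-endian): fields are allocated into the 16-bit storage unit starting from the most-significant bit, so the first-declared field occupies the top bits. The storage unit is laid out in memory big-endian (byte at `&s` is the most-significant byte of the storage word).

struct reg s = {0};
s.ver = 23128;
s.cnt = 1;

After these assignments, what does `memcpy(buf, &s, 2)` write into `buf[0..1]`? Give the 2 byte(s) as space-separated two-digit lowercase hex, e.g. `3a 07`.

ver:15 = 23128 → 0x5a58 << 1 → word 0xb4b0
cnt:1 = 1 → 0x1 << 0 → word 0xb4b1
word = 0xb4b1 → big-endian bytes:
  [0]=0xb4  [1]=0xb1

b4 b1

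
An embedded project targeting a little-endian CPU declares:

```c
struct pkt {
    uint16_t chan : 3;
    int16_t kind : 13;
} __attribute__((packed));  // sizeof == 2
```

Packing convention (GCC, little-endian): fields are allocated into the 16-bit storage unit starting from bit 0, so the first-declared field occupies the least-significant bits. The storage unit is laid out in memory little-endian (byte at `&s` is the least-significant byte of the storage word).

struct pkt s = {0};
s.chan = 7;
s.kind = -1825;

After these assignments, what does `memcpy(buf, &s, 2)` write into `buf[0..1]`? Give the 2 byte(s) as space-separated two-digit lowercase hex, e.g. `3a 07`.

chan:3 = 7 → 0x7 << 0 → word 0x0007
kind:13 = -1825 → 0x18df << 3 → word 0xc6ff
word = 0xc6ff → little-endian bytes:
  [0]=0xff  [1]=0xc6

ff c6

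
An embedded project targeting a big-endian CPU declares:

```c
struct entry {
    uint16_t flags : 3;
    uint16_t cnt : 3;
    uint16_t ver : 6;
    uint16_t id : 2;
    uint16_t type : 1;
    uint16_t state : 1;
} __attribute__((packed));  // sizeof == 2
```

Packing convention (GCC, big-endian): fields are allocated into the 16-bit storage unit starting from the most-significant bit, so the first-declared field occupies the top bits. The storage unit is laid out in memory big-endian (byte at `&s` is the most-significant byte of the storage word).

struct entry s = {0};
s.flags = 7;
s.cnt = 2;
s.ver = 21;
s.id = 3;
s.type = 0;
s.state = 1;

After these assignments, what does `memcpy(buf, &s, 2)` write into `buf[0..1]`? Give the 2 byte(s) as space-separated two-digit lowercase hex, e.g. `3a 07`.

flags:3 = 7 → 0x7 << 13 → word 0xe000
cnt:3 = 2 → 0x2 << 10 → word 0xe800
ver:6 = 21 → 0x15 << 4 → word 0xe950
id:2 = 3 → 0x3 << 2 → word 0xe95c
type:1 = 0 → 0x0 << 1 → word 0xe95c
state:1 = 1 → 0x1 << 0 → word 0xe95d
word = 0xe95d → big-endian bytes:
  [0]=0xe9  [1]=0x5d

e9 5d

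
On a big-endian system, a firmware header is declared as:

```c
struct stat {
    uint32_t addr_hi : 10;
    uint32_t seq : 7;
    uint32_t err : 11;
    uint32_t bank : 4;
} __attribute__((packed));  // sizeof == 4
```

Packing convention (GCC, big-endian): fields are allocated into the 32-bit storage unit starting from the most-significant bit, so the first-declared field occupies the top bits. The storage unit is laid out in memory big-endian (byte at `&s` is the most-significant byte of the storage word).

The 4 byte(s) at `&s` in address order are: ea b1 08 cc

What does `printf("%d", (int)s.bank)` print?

12

[0]=0xea [1]=0xb1 [2]=0x08 [3]=0xcc (big-endian) → word 0xeab108cc
addr_hi:10 @ bit 22 → (0xeab108cc>>22)&0x3ff = 0x3aa
seq:7 @ bit 15 → (0xeab108cc>>15)&0x7f = 0x62
err:11 @ bit 4 → (0xeab108cc>>4)&0x7ff = 0x8c
bank:4 @ bit 0 → (0xeab108cc>>0)&0xf = 0xc  ←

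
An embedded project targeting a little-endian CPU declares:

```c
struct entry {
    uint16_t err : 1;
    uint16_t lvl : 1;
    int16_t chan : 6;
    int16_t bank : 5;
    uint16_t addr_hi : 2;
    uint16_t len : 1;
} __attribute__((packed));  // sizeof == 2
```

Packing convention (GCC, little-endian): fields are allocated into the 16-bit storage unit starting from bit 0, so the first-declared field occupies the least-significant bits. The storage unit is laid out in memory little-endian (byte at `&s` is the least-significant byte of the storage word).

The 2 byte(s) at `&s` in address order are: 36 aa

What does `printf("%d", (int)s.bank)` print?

[0]=0x36 [1]=0xaa (little-endian) → word 0xaa36
err [0+:1] = (word>>0) & 0x1 = 0
lvl [1+:1] = (word>>1) & 0x1 = 1
chan [2+:6] = (word>>2) & 0x3f = 13
bank [8+:5] = (word>>8) & 0x1f = 10  ←
addr_hi [13+:2] = (word>>13) & 0x3 = 1
len [15+:1] = (word>>15) & 0x1 = 1
bank signed 5b, MSB=0: value = 10

10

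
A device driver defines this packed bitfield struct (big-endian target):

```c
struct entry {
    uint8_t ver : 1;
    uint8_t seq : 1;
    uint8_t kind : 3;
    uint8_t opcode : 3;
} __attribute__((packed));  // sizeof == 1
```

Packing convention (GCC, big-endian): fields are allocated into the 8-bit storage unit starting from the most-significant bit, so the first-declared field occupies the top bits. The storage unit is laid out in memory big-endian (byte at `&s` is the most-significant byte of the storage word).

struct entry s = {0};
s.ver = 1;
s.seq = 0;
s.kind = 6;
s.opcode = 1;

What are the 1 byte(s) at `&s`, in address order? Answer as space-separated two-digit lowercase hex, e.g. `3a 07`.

b1

ver (1b) val=1 bits=0x1 at bit 7: 0x80
seq (1b) val=0 bits=0x0 at bit 6: 0x80
kind (3b) val=6 bits=0x6 at bit 3: 0xb0
opcode (3b) val=1 bits=0x1 at bit 0: 0xb1
word = 0xb1 → big-endian bytes:
  [0]=0xb1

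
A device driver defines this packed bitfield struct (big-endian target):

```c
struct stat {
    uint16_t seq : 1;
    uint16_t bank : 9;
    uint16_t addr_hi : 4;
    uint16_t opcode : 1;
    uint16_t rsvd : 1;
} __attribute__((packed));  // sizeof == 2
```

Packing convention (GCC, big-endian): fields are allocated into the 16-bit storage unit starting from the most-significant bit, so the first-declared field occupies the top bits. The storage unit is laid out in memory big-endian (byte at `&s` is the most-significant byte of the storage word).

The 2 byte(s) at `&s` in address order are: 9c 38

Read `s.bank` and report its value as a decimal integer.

[0]=0x9c [1]=0x38 (big-endian) → word 0x9c38
seq [15+:1] = (word>>15) & 0x1 = 1
bank [6+:9] = (word>>6) & 0x1ff = 112  ←
addr_hi [2+:4] = (word>>2) & 0xf = 14
opcode [1+:1] = (word>>1) & 0x1 = 0
rsvd [0+:1] = (word>>0) & 0x1 = 0

112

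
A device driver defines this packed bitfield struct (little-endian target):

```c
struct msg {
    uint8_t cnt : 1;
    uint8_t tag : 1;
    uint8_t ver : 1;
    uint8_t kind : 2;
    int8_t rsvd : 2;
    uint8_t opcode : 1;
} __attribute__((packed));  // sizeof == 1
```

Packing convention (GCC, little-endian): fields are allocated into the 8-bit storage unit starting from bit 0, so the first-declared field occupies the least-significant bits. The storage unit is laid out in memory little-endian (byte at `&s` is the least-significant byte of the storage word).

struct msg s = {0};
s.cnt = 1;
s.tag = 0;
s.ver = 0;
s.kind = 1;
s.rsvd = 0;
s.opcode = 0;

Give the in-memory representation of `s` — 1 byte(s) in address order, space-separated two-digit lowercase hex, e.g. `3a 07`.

cnt:1 = 1 → 0x1 << 0 → word 0x01
tag:1 = 0 → 0x0 << 1 → word 0x01
ver:1 = 0 → 0x0 << 2 → word 0x01
kind:2 = 1 → 0x1 << 3 → word 0x09
rsvd:2 = 0 → 0x0 << 5 → word 0x09
opcode:1 = 0 → 0x0 << 7 → word 0x09
word = 0x09 → little-endian bytes:
  [0]=0x09

09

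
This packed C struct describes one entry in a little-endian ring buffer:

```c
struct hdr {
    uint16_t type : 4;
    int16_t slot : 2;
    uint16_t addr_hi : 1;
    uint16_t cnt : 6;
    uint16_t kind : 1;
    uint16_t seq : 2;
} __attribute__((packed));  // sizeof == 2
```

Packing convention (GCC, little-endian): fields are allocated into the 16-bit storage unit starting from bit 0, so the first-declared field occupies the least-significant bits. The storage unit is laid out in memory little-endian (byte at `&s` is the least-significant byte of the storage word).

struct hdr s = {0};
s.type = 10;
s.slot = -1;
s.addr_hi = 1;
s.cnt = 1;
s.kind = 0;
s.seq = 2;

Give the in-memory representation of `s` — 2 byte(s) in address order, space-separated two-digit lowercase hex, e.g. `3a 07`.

type (4b) val=10 bits=0xa at bit 0: 0x000a
slot (2b) val=-1 bits=0x3 at bit 4: 0x003a
addr_hi (1b) val=1 bits=0x1 at bit 6: 0x007a
cnt (6b) val=1 bits=0x1 at bit 7: 0x00fa
kind (1b) val=0 bits=0x0 at bit 13: 0x00fa
seq (2b) val=2 bits=0x2 at bit 14: 0x80fa
word = 0x80fa → little-endian bytes:
  [0]=0xfa  [1]=0x80

fa 80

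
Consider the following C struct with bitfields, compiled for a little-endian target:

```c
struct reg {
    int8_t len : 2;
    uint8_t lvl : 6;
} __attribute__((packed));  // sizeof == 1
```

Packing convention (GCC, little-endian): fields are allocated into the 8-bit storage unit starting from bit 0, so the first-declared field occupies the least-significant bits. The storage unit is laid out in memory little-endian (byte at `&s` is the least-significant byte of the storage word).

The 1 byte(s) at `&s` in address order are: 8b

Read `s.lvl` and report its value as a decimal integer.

[0]=0x8b (little-endian) → word 0x8b
len [0+:2] = (word>>0) & 0x3 = 3
lvl [2+:6] = (word>>2) & 0x3f = 34  ←

34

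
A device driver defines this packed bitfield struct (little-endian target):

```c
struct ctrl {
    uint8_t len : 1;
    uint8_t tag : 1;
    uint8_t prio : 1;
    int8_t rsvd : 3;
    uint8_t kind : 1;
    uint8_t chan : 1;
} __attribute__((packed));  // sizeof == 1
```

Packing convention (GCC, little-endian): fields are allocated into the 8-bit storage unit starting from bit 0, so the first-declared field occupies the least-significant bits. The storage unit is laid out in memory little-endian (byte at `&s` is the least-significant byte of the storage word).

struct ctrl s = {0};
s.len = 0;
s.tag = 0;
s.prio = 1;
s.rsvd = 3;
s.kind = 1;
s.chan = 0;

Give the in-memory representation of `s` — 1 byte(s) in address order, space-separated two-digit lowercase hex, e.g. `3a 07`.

[0+:1] len=0 & 0x1 = 0x0; word=0x00
[1+:1] tag=0 & 0x1 = 0x0; word=0x00
[2+:1] prio=1 & 0x1 = 0x1; word=0x04
[3+:3] rsvd=3 & 0x7 = 0x3; word=0x1c
[6+:1] kind=1 & 0x1 = 0x1; word=0x5c
[7+:1] chan=0 & 0x1 = 0x0; word=0x5c
word = 0x5c → little-endian bytes:
  [0]=0x5c

5c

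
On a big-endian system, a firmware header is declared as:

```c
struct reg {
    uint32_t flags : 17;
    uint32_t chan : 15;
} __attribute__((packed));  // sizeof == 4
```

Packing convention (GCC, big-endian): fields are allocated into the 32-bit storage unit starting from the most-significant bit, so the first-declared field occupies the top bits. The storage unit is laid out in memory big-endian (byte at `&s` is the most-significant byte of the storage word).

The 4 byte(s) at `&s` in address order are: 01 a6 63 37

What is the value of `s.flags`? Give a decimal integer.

844

[0]=0x01 [1]=0xa6 [2]=0x63 [3]=0x37 (big-endian) → word 0x01a66337
flags:17 @ bit 15 → (0x01a66337>>15)&0x1ffff = 0x34c  ←
chan:15 @ bit 0 → (0x01a66337>>0)&0x7fff = 0x6337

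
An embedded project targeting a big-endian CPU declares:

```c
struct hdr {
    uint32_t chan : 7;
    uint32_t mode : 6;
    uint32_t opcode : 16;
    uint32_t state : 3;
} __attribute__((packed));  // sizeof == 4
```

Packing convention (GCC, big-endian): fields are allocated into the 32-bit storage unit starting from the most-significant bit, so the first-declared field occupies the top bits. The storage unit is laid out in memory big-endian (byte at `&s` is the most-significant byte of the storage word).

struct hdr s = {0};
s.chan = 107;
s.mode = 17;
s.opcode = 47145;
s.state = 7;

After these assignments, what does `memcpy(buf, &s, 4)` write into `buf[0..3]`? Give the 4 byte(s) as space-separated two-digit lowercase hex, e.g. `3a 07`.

d6 8d c1 4f

[25+:7] chan=107 & 0x7f = 0x6b; word=0xd6000000
[19+:6] mode=17 & 0x3f = 0x11; word=0xd6880000
[3+:16] opcode=47145 & 0xffff = 0xb829; word=0xd68dc148
[0+:3] state=7 & 0x7 = 0x7; word=0xd68dc14f
word = 0xd68dc14f → big-endian bytes:
  [0]=0xd6  [1]=0x8d  [2]=0xc1  [3]=0x4f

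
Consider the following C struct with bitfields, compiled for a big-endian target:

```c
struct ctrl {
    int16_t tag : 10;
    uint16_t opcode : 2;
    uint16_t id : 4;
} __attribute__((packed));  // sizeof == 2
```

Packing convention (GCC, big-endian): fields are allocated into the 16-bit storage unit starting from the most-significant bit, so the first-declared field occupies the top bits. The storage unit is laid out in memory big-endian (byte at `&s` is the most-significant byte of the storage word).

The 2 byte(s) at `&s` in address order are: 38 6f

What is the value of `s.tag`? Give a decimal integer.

225

[0]=0x38 [1]=0x6f (big-endian) → word 0x386f
tag:10 @ bit 6 → (0x386f>>6)&0x3ff = 0xe1  ←
opcode:2 @ bit 4 → (0x386f>>4)&0x3 = 0x2
id:4 @ bit 0 → (0x386f>>0)&0xf = 0xf
tag signed 10b, MSB=0: value = 225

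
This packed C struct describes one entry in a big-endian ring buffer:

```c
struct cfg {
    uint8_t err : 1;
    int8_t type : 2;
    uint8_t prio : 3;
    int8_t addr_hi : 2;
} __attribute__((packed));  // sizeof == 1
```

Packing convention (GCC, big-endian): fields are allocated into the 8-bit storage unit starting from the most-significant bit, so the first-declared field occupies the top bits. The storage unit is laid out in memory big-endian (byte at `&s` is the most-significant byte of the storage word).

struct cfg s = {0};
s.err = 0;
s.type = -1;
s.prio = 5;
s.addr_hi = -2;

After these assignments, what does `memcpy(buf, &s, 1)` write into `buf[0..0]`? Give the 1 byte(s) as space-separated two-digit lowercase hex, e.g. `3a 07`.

err:1 = 0 → 0x0 << 7 → word 0x00
type:2 = -1 → 0x3 << 5 → word 0x60
prio:3 = 5 → 0x5 << 2 → word 0x74
addr_hi:2 = -2 → 0x2 << 0 → word 0x76
word = 0x76 → big-endian bytes:
  [0]=0x76

76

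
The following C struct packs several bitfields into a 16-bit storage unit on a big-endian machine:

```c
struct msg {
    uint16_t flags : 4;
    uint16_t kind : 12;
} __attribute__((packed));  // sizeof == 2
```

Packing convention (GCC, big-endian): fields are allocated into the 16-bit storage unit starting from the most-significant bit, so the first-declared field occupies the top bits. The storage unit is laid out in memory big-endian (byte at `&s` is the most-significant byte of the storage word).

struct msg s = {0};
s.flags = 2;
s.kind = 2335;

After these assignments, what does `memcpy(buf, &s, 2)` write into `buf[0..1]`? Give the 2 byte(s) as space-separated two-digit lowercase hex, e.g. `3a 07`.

29 1f

flags:4 = 2 → 0x2 << 12 → word 0x2000
kind:12 = 2335 → 0x91f << 0 → word 0x291f
word = 0x291f → big-endian bytes:
  [0]=0x29  [1]=0x1f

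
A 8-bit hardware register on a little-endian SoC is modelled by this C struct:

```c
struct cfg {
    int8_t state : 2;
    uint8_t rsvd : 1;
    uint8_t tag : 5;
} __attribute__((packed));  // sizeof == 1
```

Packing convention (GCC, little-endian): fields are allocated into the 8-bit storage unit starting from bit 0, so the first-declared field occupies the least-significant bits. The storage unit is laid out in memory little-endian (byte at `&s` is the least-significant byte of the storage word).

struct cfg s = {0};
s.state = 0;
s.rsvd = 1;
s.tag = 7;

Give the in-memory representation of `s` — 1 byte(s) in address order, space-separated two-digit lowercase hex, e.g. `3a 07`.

3c

state:2 = 0 → 0x0 << 0 → word 0x00
rsvd:1 = 1 → 0x1 << 2 → word 0x04
tag:5 = 7 → 0x7 << 3 → word 0x3c
word = 0x3c → little-endian bytes:
  [0]=0x3c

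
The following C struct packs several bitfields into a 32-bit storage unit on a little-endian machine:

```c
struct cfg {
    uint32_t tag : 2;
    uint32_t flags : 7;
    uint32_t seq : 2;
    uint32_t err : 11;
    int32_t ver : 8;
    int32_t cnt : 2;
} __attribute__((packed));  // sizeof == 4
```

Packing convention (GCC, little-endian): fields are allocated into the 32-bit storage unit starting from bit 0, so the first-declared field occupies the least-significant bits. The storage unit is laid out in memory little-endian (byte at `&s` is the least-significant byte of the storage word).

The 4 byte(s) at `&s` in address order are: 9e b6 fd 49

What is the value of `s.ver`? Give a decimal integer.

[0]=0x9e [1]=0xb6 [2]=0xfd [3]=0x49 (little-endian) → word 0x49fdb69e
tag:2 @ bit 0 → (0x49fdb69e>>0)&0x3 = 0x2
flags:7 @ bit 2 → (0x49fdb69e>>2)&0x7f = 0x27
seq:2 @ bit 9 → (0x49fdb69e>>9)&0x3 = 0x3
err:11 @ bit 11 → (0x49fdb69e>>11)&0x7ff = 0x7b6
ver:8 @ bit 22 → (0x49fdb69e>>22)&0xff = 0x27  ←
cnt:2 @ bit 30 → (0x49fdb69e>>30)&0x3 = 0x1
ver signed 8b, MSB=0: value = 39

39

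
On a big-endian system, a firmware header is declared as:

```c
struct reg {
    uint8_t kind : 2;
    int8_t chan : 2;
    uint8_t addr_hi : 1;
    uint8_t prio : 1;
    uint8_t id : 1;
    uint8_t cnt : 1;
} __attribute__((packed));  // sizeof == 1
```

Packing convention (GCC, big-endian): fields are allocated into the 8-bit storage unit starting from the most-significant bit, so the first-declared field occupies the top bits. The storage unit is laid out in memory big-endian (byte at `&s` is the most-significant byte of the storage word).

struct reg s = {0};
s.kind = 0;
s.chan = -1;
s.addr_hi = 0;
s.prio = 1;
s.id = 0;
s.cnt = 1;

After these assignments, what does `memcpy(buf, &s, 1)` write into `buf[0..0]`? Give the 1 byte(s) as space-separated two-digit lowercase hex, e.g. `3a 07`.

kind (2b) val=0 bits=0x0 at bit 6: 0x00
chan (2b) val=-1 bits=0x3 at bit 4: 0x30
addr_hi (1b) val=0 bits=0x0 at bit 3: 0x30
prio (1b) val=1 bits=0x1 at bit 2: 0x34
id (1b) val=0 bits=0x0 at bit 1: 0x34
cnt (1b) val=1 bits=0x1 at bit 0: 0x35
word = 0x35 → big-endian bytes:
  [0]=0x35

35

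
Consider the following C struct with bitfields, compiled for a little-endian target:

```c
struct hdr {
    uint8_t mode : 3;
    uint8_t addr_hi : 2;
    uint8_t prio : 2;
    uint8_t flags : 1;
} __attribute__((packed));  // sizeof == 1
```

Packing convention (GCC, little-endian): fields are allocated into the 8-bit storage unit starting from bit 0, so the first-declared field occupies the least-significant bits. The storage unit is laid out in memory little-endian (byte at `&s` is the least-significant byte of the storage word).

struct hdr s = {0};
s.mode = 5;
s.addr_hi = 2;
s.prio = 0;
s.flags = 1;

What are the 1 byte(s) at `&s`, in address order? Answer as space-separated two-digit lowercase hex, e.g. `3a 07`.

95

mode (3b) val=5 bits=0x5 at bit 0: 0x05
addr_hi (2b) val=2 bits=0x2 at bit 3: 0x15
prio (2b) val=0 bits=0x0 at bit 5: 0x15
flags (1b) val=1 bits=0x1 at bit 7: 0x95
word = 0x95 → little-endian bytes:
  [0]=0x95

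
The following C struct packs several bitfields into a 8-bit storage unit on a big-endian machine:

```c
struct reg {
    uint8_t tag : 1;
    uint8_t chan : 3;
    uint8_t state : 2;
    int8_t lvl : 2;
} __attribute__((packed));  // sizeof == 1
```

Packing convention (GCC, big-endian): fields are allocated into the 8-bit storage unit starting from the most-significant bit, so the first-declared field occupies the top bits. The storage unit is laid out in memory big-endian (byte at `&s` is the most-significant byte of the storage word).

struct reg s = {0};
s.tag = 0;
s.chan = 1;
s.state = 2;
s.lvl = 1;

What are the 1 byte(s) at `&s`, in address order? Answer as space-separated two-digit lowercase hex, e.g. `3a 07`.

19

tag (1b) val=0 bits=0x0 at bit 7: 0x00
chan (3b) val=1 bits=0x1 at bit 4: 0x10
state (2b) val=2 bits=0x2 at bit 2: 0x18
lvl (2b) val=1 bits=0x1 at bit 0: 0x19
word = 0x19 → big-endian bytes:
  [0]=0x19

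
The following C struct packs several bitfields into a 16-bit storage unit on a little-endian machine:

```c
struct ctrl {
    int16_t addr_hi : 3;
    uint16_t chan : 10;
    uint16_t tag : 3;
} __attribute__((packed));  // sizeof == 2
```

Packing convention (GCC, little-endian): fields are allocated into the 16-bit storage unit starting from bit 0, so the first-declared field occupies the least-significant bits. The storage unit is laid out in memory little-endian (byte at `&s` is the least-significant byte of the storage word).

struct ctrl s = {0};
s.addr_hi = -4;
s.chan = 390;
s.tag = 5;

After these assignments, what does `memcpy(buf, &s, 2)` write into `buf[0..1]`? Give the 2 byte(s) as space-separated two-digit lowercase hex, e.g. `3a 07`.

34 ac

addr_hi:3 = -4 → 0x4 << 0 → word 0x0004
chan:10 = 390 → 0x186 << 3 → word 0x0c34
tag:3 = 5 → 0x5 << 13 → word 0xac34
word = 0xac34 → little-endian bytes:
  [0]=0x34  [1]=0xac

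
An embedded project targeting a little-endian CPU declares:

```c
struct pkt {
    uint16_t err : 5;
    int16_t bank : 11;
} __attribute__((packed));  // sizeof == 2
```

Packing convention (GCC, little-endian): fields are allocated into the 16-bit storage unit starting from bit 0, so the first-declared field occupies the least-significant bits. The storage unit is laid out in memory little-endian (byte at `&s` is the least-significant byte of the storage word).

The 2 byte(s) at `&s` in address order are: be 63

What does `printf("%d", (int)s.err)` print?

30

[0]=0xbe [1]=0x63 (little-endian) → word 0x63be
err:5 @ bit 0 → (0x63be>>0)&0x1f = 0x1e  ←
bank:11 @ bit 5 → (0x63be>>5)&0x7ff = 0x31d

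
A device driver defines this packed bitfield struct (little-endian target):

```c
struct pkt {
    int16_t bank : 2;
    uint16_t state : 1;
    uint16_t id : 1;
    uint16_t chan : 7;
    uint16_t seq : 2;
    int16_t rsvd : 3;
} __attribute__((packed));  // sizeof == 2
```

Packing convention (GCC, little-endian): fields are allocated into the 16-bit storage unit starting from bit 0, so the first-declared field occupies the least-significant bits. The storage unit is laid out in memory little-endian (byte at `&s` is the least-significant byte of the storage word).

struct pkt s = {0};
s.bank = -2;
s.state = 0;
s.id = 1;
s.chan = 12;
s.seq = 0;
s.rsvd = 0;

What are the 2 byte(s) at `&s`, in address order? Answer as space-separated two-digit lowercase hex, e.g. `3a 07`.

[0+:2] bank=-2 & 0x3 = 0x2; word=0x0002
[2+:1] state=0 & 0x1 = 0x0; word=0x0002
[3+:1] id=1 & 0x1 = 0x1; word=0x000a
[4+:7] chan=12 & 0x7f = 0xc; word=0x00ca
[11+:2] seq=0 & 0x3 = 0x0; word=0x00ca
[13+:3] rsvd=0 & 0x7 = 0x0; word=0x00ca
word = 0x00ca → little-endian bytes:
  [0]=0xca  [1]=0x00

ca 00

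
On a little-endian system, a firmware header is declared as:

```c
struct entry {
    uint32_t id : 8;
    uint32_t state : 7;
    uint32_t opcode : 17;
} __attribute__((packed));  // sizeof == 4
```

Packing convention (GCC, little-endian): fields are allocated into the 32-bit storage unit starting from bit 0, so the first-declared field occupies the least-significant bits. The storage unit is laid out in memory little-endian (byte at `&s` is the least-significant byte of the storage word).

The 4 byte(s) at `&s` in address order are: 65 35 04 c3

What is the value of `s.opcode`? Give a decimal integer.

[0]=0x65 [1]=0x35 [2]=0x04 [3]=0xc3 (little-endian) → word 0xc3043565
id [0+:8] = (word>>0) & 0xff = 101
state [8+:7] = (word>>8) & 0x7f = 53
opcode [15+:17] = (word>>15) & 0x1ffff = 99848  ←

99848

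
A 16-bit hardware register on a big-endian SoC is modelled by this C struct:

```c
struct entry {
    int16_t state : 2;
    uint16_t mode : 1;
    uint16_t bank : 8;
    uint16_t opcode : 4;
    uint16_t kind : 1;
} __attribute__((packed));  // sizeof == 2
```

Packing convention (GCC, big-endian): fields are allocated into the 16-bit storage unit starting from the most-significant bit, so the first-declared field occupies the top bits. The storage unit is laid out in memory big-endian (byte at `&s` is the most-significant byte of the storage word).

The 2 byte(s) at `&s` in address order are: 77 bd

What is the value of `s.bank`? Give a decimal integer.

[0]=0x77 [1]=0xbd (big-endian) → word 0x77bd
state [14+:2] = (word>>14) & 0x3 = 1
mode [13+:1] = (word>>13) & 0x1 = 1
bank [5+:8] = (word>>5) & 0xff = 189  ←
opcode [1+:4] = (word>>1) & 0xf = 14
kind [0+:1] = (word>>0) & 0x1 = 1

189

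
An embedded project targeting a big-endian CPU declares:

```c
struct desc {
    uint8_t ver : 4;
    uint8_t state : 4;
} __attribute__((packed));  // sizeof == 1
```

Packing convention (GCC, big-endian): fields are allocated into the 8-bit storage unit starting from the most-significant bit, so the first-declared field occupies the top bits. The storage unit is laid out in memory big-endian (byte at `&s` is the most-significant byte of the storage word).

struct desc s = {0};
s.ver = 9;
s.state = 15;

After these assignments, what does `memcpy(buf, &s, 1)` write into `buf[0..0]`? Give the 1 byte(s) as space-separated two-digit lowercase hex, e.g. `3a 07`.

9f

ver:4 = 9 → 0x9 << 4 → word 0x90
state:4 = 15 → 0xf << 0 → word 0x9f
word = 0x9f → big-endian bytes:
  [0]=0x9f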